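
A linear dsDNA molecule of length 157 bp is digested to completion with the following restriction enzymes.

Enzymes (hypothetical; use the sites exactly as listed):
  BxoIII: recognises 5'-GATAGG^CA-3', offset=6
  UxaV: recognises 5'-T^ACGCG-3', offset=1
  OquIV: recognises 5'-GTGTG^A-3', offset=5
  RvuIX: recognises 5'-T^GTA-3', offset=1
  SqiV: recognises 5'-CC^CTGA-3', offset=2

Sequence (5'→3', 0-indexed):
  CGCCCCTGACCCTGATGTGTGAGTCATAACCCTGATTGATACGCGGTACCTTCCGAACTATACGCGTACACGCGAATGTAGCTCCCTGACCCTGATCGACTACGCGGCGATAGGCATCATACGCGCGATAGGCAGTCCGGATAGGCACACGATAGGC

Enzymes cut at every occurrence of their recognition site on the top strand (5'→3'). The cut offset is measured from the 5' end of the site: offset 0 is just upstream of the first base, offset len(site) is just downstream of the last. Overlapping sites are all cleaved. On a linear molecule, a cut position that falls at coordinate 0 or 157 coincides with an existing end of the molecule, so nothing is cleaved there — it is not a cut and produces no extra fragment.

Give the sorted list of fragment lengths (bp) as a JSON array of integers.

[5,6,6,6,8,9,10,10,10,12,12,13,13,16,21]

Site scan:
  BxoIII GATAGGCA/6: at [108, 126, 139] ⇒ [114, 132, 145]
  UxaV TACGCG/1: at [39, 60, 100, 119] ⇒ [40, 61, 101, 120]
  OquIV GTGTGA/5: at [16] ⇒ [21]
  RvuIX TGTA/1: at [76] ⇒ [77]
  SqiV CCCTGA/2: at [3, 9, 29, 83, 89] ⇒ [5, 11, 31, 85, 91]

All cut coordinates (distinct, sorted): [5, 11, 21, 31, 40, 61, 77, 85, 91, 101, 114, 120, 132, 145]

Fragment lengths:
  [0,5): 5 bp
  [5,11): 6 bp
  [11,21): 10 bp
  [21,31): 10 bp
  [31,40): 9 bp
  [40,61): 21 bp
  [61,77): 16 bp
  [77,85): 8 bp
  [85,91): 6 bp
  [91,101): 10 bp
  [101,114): 13 bp
  [114,120): 6 bp
  [120,132): 12 bp
  [132,145): 13 bp
  [145,157): 12 bp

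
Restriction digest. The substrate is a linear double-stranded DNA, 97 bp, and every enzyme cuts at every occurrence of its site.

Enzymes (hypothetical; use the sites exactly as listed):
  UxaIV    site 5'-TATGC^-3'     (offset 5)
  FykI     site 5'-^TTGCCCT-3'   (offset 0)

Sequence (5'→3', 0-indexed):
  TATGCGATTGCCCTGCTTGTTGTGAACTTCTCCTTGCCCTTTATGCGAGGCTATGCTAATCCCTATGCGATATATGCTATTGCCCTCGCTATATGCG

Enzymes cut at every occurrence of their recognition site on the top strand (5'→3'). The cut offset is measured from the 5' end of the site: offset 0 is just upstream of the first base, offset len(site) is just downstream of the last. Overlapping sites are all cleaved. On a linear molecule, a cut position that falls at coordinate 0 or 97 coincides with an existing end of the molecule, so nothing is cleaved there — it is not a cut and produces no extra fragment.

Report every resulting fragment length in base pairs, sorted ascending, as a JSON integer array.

Scan for sites:
  UxaIV TATGC/5: at [0, 41, 51, 63, 72, 91] ⇒ [5, 46, 56, 68, 77, 96]
  FykI TTGCCCT/0: at [7, 33, 79] ⇒ [7, 33, 79]

Pooled cuts: [5, 7, 33, 46, 56, 68, 77, 79, 96]

Fragments:
  [0,5): 5 bp
  [5,7): 2 bp
  [7,33): 26 bp
  [33,46): 13 bp
  [46,56): 10 bp
  [56,68): 12 bp
  [68,77): 9 bp
  [77,79): 2 bp
  [79,96): 17 bp
  [96,97): 1 bp

[1,2,2,5,9,10,12,13,17,26]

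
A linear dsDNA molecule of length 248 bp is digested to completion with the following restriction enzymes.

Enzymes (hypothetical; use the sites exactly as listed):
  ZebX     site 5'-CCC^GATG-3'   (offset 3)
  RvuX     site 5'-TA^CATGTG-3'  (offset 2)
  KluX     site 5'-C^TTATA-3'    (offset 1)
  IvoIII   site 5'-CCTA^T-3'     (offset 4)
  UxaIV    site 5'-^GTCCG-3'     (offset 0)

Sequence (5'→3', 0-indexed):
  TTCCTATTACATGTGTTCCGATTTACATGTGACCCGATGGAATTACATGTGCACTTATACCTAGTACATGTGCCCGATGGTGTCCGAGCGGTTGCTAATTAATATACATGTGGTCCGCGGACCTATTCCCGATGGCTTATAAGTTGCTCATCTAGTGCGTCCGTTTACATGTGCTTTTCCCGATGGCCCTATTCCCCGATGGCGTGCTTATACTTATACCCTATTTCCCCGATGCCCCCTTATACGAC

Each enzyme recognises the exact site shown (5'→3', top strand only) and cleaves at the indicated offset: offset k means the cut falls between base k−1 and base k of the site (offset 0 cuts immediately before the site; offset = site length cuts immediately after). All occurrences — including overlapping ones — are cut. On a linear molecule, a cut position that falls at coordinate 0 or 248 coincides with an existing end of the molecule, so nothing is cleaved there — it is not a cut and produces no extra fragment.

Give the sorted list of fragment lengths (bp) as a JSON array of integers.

Scan for sites:
  ZebX (CCCGATG, off=3): starts [32, 72, 127, 178, 194, 227] → cuts [35, 75, 130, 181, 197, 230]
  RvuX (TACATGTG, off=2): starts [7, 23, 43, 64, 104, 165] → cuts [9, 25, 45, 66, 106, 167]
  KluX (CTTATA, off=1): starts [53, 135, 206, 212, 238] → cuts [54, 136, 207, 213, 239]
  IvoIII (CCTAT, off=4): starts [2, 121, 187, 219] → cuts [6, 125, 191, 223]
  UxaIV (GTCCG, off=0): starts [81, 112, 158] → cuts [81, 112, 158]

All cut coordinates (distinct, sorted): [6, 9, 25, 35, 45, 54, 66, 75, 81, 106, 112, 125, 130, 136, 158, 167, 181, 191, 197, 207, 213, 223, 230, 239]

Fragment lengths:
  [0,6): 6 bp
  [6,9): 3 bp
  [9,25): 16 bp
  [25,35): 10 bp
  [35,45): 10 bp
  [45,54): 9 bp
  [54,66): 12 bp
  [66,75): 9 bp
  [75,81): 6 bp
  [81,106): 25 bp
  [106,112): 6 bp
  [112,125): 13 bp
  [125,130): 5 bp
  [130,136): 6 bp
  [136,158): 22 bp
  [158,167): 9 bp
  [167,181): 14 bp
  [181,191): 10 bp
  [191,197): 6 bp
  [197,207): 10 bp
  [207,213): 6 bp
  [213,223): 10 bp
  [223,230): 7 bp
  [230,239): 9 bp
  [239,248): 9 bp

[3,5,6,6,6,6,6,6,7,9,9,9,9,9,10,10,10,10,10,12,13,14,16,22,25]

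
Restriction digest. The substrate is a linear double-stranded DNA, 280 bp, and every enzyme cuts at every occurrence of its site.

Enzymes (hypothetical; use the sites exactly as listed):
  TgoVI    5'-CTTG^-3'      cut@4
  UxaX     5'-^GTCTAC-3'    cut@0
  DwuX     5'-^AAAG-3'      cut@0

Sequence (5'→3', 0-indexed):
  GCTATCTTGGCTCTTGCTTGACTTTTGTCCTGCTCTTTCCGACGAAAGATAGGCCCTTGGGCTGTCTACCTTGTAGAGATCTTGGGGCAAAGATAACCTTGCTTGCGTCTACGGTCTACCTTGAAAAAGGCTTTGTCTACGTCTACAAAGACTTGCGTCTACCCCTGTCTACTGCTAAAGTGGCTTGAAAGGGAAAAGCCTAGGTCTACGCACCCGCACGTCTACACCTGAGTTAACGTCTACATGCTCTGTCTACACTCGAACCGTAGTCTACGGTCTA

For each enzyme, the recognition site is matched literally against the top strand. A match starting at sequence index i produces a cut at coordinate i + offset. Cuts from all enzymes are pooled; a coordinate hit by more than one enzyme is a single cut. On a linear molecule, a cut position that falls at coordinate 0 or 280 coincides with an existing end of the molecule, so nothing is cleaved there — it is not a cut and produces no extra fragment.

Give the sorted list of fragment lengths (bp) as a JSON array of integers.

Site scan:
  TgoVI (CTTG, off=4): starts [5, 12, 16, 55, 69, 80, 97, 101, 119, 151, 183] → cuts [9, 16, 20, 59, 73, 84, 101, 105, 123, 155, 187]
  UxaX (GTCTAC, off=0): starts [63, 106, 113, 134, 140, 156, 166, 203, 219, 237, 250, 268] → cuts [63, 106, 113, 134, 140, 156, 166, 203, 219, 237, 250, 268]
  DwuX (AAAG, off=0): starts [44, 88, 125, 146, 176, 187, 194] → cuts [44, 88, 125, 146, 176, 187, 194]

All cut coordinates (distinct, sorted): [9, 16, 20, 44, 59, 63, 73, 84, 88, 101, 105, 106, 113, 123, 125, 134, 140, 146, 155, 156, 166, 176, 187, 194, 203, 219, 237, 250, 268]

Fragment lengths:
  [0,9): 9 bp
  [9,16): 7 bp
  [16,20): 4 bp
  [20,44): 24 bp
  [44,59): 15 bp
  [59,63): 4 bp
  [63,73): 10 bp
  [73,84): 11 bp
  [84,88): 4 bp
  [88,101): 13 bp
  [101,105): 4 bp
  [105,106): 1 bp
  [106,113): 7 bp
  [113,123): 10 bp
  [123,125): 2 bp
  [125,134): 9 bp
  [134,140): 6 bp
  [140,146): 6 bp
  [146,155): 9 bp
  [155,156): 1 bp
  [156,166): 10 bp
  [166,176): 10 bp
  [176,187): 11 bp
  [187,194): 7 bp
  [194,203): 9 bp
  [203,219): 16 bp
  [219,237): 18 bp
  [237,250): 13 bp
  [250,268): 18 bp
  [268,280): 12 bp

[1,1,2,4,4,4,4,6,6,7,7,7,9,9,9,9,10,10,10,10,11,11,12,13,13,15,16,18,18,24]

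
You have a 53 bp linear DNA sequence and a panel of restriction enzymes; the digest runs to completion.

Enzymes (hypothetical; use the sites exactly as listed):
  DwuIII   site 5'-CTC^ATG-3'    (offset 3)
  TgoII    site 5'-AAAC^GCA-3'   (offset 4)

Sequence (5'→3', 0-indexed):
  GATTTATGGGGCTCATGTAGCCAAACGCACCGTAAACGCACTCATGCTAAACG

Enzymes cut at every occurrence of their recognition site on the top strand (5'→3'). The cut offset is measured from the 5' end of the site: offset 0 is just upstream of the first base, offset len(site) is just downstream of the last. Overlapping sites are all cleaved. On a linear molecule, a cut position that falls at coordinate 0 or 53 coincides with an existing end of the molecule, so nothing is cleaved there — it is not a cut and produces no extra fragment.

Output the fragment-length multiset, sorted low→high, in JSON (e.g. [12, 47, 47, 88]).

Site scan:
  DwuIII (CTCATG, off=3): starts [11, 40] → cuts [14, 43]
  TgoII (AAACGCA, off=4): starts [22, 33] → cuts [26, 37]

All cut coordinates (distinct, sorted): [14, 26, 37, 43]

Fragment lengths:
  [0,14): 14 bp
  [14,26): 12 bp
  [26,37): 11 bp
  [37,43): 6 bp
  [43,53): 10 bp

[6,10,11,12,14]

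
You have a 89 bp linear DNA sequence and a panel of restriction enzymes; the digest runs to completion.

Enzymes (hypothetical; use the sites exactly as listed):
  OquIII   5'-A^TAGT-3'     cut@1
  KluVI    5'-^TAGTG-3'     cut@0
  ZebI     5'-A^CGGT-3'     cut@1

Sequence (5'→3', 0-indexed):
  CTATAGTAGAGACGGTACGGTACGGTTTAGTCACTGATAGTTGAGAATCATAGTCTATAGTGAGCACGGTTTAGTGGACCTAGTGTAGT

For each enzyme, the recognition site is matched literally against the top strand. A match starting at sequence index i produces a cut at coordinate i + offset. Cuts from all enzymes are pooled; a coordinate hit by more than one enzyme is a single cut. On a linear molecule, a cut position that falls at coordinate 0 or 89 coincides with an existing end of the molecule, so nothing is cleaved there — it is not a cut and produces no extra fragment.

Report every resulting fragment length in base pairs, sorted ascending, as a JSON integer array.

[3,5,5,5,7,9,9,9,9,13,15]

Scan for sites:
  OquIII ATAGT/1: at [2, 36, 49, 56] ⇒ [3, 37, 50, 57]
  KluVI TAGTG/0: at [57, 71, 80] ⇒ [57, 71, 80]
  ZebI ACGGT/1: at [11, 16, 21, 65] ⇒ [12, 17, 22, 66]

All cut coordinates (distinct, sorted): [3, 12, 17, 22, 37, 50, 57, 66, 71, 80]

Fragment lengths:
  [0,3): 3 bp
  [3,12): 9 bp
  [12,17): 5 bp
  [17,22): 5 bp
  [22,37): 15 bp
  [37,50): 13 bp
  [50,57): 7 bp
  [57,66): 9 bp
  [66,71): 5 bp
  [71,80): 9 bp
  [80,89): 9 bp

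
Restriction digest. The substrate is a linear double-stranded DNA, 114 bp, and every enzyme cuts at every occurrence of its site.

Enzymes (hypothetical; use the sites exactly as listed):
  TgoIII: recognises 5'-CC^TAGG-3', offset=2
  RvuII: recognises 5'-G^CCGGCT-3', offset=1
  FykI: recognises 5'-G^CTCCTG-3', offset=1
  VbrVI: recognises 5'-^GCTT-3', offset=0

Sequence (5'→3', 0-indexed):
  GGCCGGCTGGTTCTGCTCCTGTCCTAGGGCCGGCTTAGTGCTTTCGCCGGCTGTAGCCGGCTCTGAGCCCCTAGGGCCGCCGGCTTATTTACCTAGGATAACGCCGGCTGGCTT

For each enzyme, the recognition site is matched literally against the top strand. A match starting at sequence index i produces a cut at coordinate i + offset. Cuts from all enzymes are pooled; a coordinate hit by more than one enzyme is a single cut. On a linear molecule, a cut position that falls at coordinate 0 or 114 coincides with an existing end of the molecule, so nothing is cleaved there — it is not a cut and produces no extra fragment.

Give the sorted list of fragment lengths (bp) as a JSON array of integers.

Scan for sites:
  TgoIII (CCTAGG, off=2): starts [22, 69, 91] → cuts [24, 71, 93]
  RvuII (GCCGGCT, off=1): starts [1, 28, 45, 55, 78, 102] → cuts [2, 29, 46, 56, 79, 103]
  FykI (GCTCCTG, off=1): starts [14] → cuts [15]
  VbrVI (GCTT, off=0): starts [32, 39, 82, 110] → cuts [32, 39, 82, 110]

All cut coordinates (distinct, sorted): [2, 15, 24, 29, 32, 39, 46, 56, 71, 79, 82, 93, 103, 110]

Fragment lengths:
  [0,2): 2 bp
  [2,15): 13 bp
  [15,24): 9 bp
  [24,29): 5 bp
  [29,32): 3 bp
  [32,39): 7 bp
  [39,46): 7 bp
  [46,56): 10 bp
  [56,71): 15 bp
  [71,79): 8 bp
  [79,82): 3 bp
  [82,93): 11 bp
  [93,103): 10 bp
  [103,110): 7 bp
  [110,114): 4 bp

[2,3,3,4,5,7,7,7,8,9,10,10,11,13,15]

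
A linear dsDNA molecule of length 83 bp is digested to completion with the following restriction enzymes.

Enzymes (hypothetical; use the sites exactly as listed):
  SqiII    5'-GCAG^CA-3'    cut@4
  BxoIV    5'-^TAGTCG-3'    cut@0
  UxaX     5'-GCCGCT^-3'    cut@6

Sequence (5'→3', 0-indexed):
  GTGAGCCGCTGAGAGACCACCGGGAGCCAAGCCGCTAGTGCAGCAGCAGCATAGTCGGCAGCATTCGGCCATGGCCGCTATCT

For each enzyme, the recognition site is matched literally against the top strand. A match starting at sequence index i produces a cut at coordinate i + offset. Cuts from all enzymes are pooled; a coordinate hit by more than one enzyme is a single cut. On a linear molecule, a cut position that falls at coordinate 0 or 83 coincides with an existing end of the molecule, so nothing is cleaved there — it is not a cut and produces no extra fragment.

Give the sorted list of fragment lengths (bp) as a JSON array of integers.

[2,3,3,4,7,10,10,18,26]

Scan for sites:
  SqiII (GCAGCA, off=4): starts [39, 42, 45, 57] → cuts [43, 46, 49, 61]
  BxoIV (TAGTCG, off=0): starts [51] → cuts [51]
  UxaX (GCCGCT, off=6): starts [4, 30, 73] → cuts [10, 36, 79]

All cut coordinates (distinct, sorted): [10, 36, 43, 46, 49, 51, 61, 79]

Fragment lengths:
  [0,10): 10 bp
  [10,36): 26 bp
  [36,43): 7 bp
  [43,46): 3 bp
  [46,49): 3 bp
  [49,51): 2 bp
  [51,61): 10 bp
  [61,79): 18 bp
  [79,83): 4 bp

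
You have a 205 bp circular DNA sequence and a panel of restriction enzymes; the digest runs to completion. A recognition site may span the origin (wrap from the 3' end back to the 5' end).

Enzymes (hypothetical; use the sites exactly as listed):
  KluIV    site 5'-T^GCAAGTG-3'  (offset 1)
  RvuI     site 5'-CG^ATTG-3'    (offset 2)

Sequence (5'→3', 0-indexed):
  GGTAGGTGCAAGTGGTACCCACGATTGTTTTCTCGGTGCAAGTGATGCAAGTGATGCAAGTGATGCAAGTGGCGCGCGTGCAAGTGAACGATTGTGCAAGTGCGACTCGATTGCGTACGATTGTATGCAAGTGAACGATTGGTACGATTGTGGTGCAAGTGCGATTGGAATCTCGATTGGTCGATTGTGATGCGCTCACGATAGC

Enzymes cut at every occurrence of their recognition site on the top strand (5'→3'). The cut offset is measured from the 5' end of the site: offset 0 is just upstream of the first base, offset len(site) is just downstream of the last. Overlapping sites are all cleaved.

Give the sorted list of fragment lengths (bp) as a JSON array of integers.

[5,7,8,8,9,9,9,9,9,10,11,11,12,14,14,15,16,29]

Site scan:
  KluIV TGCAAGTG/1: at [6, 36, 45, 54, 63, 78, 94, 125, 153] ⇒ [7, 37, 46, 55, 64, 79, 95, 126, 154]
  RvuI CGATTG/2: at [21, 88, 107, 117, 135, 144, 161, 173, 181] ⇒ [23, 90, 109, 119, 137, 146, 163, 175, 183]

All cut coordinates (distinct, sorted): [7, 23, 37, 46, 55, 64, 79, 90, 95, 109, 119, 126, 137, 146, 154, 163, 175, 183]

Fragment lengths:
  7→23: 16 bp
  23→37: 14 bp
  37→46: 9 bp
  46→55: 9 bp
  55→64: 9 bp
  64→79: 15 bp
  79→90: 11 bp
  90→95: 5 bp
  95→109: 14 bp
  109→119: 10 bp
  119→126: 7 bp
  126→137: 11 bp
  137→146: 9 bp
  146→154: 8 bp
  154→163: 9 bp
  163→175: 12 bp
  175→183: 8 bp
  183→7 (wrap): 205-183+7 = 29 bp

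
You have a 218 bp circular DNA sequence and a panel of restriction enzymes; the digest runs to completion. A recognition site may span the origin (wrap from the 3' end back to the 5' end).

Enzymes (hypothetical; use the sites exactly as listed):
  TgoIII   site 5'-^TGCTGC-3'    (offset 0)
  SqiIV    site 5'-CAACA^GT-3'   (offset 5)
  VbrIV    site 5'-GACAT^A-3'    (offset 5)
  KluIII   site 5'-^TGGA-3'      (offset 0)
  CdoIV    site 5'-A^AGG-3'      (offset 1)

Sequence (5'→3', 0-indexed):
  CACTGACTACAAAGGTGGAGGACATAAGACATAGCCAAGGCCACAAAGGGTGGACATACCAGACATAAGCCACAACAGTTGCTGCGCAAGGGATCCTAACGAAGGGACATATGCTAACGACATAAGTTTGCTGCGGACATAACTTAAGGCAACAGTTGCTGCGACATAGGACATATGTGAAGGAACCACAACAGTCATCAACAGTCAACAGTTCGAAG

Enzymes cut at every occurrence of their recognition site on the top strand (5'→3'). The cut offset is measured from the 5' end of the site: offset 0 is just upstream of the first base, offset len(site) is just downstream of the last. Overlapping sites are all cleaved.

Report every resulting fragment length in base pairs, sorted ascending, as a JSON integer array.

Site scan:
  TgoIII (TGCTGC, off=0): starts [79, 128, 156] → cuts [79, 128, 156]
  SqiIV (CAACAGT, off=5): starts [72, 149, 188, 198, 205] → cuts [77, 154, 193, 203, 210]
  VbrIV (GACATA, off=5): starts [20, 27, 52, 61, 105, 118, 135, 162, 169] → cuts [25, 32, 57, 66, 110, 123, 140, 167, 174]
  KluIII (TGGA, off=0): starts [15, 50] → cuts [15, 50]
  CdoIV (AAGG, off=1): starts [11, 36, 45, 87, 101, 145, 179] → cuts [12, 37, 46, 88, 102, 146, 180]

Pooled cuts: [12, 15, 25, 32, 37, 46, 50, 57, 66, 77, 79, 88, 102, 110, 123, 128, 140, 146, 154, 156, 167, 174, 180, 193, 203, 210]

Fragments:
  12→15: 3 bp
  15→25: 10 bp
  25→32: 7 bp
  32→37: 5 bp
  37→46: 9 bp
  46→50: 4 bp
  50→57: 7 bp
  57→66: 9 bp
  66→77: 11 bp
  77→79: 2 bp
  79→88: 9 bp
  88→102: 14 bp
  102→110: 8 bp
  110→123: 13 bp
  123→128: 5 bp
  128→140: 12 bp
  140→146: 6 bp
  146→154: 8 bp
  154→156: 2 bp
  156→167: 11 bp
  167→174: 7 bp
  174→180: 6 bp
  180→193: 13 bp
  193→203: 10 bp
  203→210: 7 bp
  210→12 (wrap): 218-210+12 = 20 bp

[2,2,3,4,5,5,6,6,7,7,7,7,8,8,9,9,9,10,10,11,11,12,13,13,14,20]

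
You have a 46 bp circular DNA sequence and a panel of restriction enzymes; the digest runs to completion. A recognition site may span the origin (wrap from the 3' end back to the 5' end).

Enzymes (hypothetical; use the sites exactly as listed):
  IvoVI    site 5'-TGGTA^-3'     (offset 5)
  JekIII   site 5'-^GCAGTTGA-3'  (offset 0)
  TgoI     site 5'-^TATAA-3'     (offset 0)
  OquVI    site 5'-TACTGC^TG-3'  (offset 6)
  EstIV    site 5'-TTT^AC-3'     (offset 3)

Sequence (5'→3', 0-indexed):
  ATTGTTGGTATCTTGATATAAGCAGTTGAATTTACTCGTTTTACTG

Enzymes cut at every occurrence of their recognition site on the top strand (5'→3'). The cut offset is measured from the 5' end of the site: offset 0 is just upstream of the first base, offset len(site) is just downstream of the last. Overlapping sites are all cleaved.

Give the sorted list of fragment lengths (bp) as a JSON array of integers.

[5,6,9,12,14]

Scan for sites:
  IvoVI (TGGTA, off=5): starts [5] → cuts [10]
  JekIII (GCAGTTGA, off=0): starts [21] → cuts [21]
  TgoI (TATAA, off=0): starts [16] → cuts [16]
  OquVI (TACTGCTG, off=6): no sites
  EstIV (TTTAC, off=3): starts [30, 39] → cuts [33, 42]

All cut coordinates (distinct, sorted): [10, 16, 21, 33, 42]

Fragment lengths:
  10→16: 6 bp
  16→21: 5 bp
  21→33: 12 bp
  33→42: 9 bp
  42→10 (wrap): 46-42+10 = 14 bp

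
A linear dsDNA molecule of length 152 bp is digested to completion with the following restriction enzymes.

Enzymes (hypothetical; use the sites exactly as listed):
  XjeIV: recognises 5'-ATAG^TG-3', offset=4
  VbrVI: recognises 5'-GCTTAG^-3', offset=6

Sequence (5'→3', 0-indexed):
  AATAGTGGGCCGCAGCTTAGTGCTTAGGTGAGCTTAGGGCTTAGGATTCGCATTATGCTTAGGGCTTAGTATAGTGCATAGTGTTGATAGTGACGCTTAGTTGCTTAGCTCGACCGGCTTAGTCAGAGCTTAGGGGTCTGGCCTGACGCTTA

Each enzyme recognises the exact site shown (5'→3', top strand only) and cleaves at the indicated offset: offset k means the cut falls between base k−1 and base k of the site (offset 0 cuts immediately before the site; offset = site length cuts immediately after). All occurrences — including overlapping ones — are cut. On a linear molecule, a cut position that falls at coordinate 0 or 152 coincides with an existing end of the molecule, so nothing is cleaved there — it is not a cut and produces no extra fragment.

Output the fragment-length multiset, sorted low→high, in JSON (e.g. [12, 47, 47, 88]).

Site scan:
  XjeIV ATAGTG/4: at [1, 70, 77, 86] ⇒ [5, 74, 81, 90]
  VbrVI GCTTAG/6: at [14, 21, 31, 38, 56, 63, 94, 102, 116, 127] ⇒ [20, 27, 37, 44, 62, 69, 100, 108, 122, 133]

All cut coordinates (distinct, sorted): [5, 20, 27, 37, 44, 62, 69, 74, 81, 90, 100, 108, 122, 133]

Fragment lengths:
  [0,5): 5 bp
  [5,20): 15 bp
  [20,27): 7 bp
  [27,37): 10 bp
  [37,44): 7 bp
  [44,62): 18 bp
  [62,69): 7 bp
  [69,74): 5 bp
  [74,81): 7 bp
  [81,90): 9 bp
  [90,100): 10 bp
  [100,108): 8 bp
  [108,122): 14 bp
  [122,133): 11 bp
  [133,152): 19 bp

[5,5,7,7,7,7,8,9,10,10,11,14,15,18,19]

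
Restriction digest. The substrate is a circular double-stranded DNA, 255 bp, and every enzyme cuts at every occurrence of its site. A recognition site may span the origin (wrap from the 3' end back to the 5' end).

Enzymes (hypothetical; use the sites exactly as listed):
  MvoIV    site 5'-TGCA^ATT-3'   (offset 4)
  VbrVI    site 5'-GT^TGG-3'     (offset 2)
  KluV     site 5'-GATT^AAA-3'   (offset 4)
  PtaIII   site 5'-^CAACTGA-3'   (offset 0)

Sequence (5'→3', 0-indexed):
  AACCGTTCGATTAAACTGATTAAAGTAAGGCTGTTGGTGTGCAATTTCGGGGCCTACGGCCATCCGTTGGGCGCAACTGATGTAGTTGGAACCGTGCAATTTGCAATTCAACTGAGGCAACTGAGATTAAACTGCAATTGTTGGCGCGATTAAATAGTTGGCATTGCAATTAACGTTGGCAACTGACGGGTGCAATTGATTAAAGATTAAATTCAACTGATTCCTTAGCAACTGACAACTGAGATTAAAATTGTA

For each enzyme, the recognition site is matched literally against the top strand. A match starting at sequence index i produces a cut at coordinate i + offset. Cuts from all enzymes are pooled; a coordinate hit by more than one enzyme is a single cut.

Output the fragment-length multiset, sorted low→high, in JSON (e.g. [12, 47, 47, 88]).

Site scan:
  MvoIV TGCAATT/4: at [39, 94, 101, 132, 164, 190] ⇒ [43, 98, 105, 136, 168, 194]
  VbrVI GTTGG/2: at [32, 65, 84, 139, 156, 174] ⇒ [34, 67, 86, 141, 158, 176]
  KluV GATTAAA/4: at [8, 17, 124, 147, 197, 204, 242] ⇒ [12, 21, 128, 151, 201, 208, 246]
  PtaIII CAACTGA/0: at [73, 108, 117, 179, 213, 228, 235] ⇒ [73, 108, 117, 179, 213, 228, 235]

All cut coordinates (distinct, sorted): [12, 21, 34, 43, 67, 73, 86, 98, 105, 108, 117, 128, 136, 141, 151, 158, 168, 176, 179, 194, 201, 208, 213, 228, 235, 246]

Fragments:
  12→21: 9 bp
  21→34: 13 bp
  34→43: 9 bp
  43→67: 24 bp
  67→73: 6 bp
  73→86: 13 bp
  86→98: 12 bp
  98→105: 7 bp
  105→108: 3 bp
  108→117: 9 bp
  117→128: 11 bp
  128→136: 8 bp
  136→141: 5 bp
  141→151: 10 bp
  151→158: 7 bp
  158→168: 10 bp
  168→176: 8 bp
  176→179: 3 bp
  179→194: 15 bp
  194→201: 7 bp
  201→208: 7 bp
  208→213: 5 bp
  213→228: 15 bp
  228→235: 7 bp
  235→246: 11 bp
  246→12 (wrap): 255-246+12 = 21 bp

[3,3,5,5,6,7,7,7,7,7,8,8,9,9,9,10,10,11,11,12,13,13,15,15,21,24]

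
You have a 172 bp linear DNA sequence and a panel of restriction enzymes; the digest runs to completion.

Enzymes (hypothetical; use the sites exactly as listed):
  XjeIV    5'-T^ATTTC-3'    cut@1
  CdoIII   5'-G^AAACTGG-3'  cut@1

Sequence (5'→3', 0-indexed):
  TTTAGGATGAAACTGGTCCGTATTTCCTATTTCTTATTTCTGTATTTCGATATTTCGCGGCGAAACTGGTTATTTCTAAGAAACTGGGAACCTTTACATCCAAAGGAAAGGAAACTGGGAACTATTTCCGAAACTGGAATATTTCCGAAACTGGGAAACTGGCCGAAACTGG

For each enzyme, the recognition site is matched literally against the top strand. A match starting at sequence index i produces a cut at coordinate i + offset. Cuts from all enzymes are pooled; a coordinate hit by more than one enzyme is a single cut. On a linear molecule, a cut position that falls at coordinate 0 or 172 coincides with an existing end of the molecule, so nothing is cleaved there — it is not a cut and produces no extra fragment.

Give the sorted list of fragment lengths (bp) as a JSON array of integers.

[7,7,7,7,7,8,8,8,9,9,9,10,10,11,12,12,31]

Scan for sites:
  XjeIV TATTTC/1: at [20, 27, 34, 42, 50, 70, 122, 139] ⇒ [21, 28, 35, 43, 51, 71, 123, 140]
  CdoIII GAAACTGG/1: at [8, 61, 79, 110, 129, 146, 154, 164] ⇒ [9, 62, 80, 111, 130, 147, 155, 165]

All cut coordinates (distinct, sorted): [9, 21, 28, 35, 43, 51, 62, 71, 80, 111, 123, 130, 140, 147, 155, 165]

Fragment lengths:
  [0,9): 9 bp
  [9,21): 12 bp
  [21,28): 7 bp
  [28,35): 7 bp
  [35,43): 8 bp
  [43,51): 8 bp
  [51,62): 11 bp
  [62,71): 9 bp
  [71,80): 9 bp
  [80,111): 31 bp
  [111,123): 12 bp
  [123,130): 7 bp
  [130,140): 10 bp
  [140,147): 7 bp
  [147,155): 8 bp
  [155,165): 10 bp
  [165,172): 7 bp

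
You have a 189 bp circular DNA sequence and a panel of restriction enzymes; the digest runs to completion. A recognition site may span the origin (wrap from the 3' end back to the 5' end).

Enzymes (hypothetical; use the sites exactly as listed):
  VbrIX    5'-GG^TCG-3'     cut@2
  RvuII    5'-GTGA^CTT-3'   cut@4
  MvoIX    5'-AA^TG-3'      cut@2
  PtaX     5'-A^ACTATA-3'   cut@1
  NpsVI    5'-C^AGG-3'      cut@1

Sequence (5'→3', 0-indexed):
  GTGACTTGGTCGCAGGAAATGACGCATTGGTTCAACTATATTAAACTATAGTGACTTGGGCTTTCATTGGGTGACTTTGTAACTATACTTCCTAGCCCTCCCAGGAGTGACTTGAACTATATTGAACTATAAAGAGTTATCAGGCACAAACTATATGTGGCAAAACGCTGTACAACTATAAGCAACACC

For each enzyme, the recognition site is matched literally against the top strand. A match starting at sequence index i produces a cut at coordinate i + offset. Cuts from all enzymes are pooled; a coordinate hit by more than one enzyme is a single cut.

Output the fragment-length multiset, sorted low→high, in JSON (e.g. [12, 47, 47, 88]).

[4,5,5,6,7,8,8,10,10,10,15,16,19,20,21,25]

Per-enzyme occurrences:
  VbrIX (GGTCG, off=2): starts [7] → cuts [9]
  RvuII (GTGACTT, off=4): starts [0, 50, 70, 106] → cuts [4, 54, 74, 110]
  MvoIX (AATG, off=2): starts [17] → cuts [19]
  PtaX (AACTATA, off=1): starts [33, 43, 80, 114, 124, 148, 173] → cuts [34, 44, 81, 115, 125, 149, 174]
  NpsVI (CAGG, off=1): starts [12, 101, 140] → cuts [13, 102, 141]

Pooled cuts: [4, 9, 13, 19, 34, 44, 54, 74, 81, 102, 110, 115, 125, 141, 149, 174]

Fragments:
  4→9: 5 bp
  9→13: 4 bp
  13→19: 6 bp
  19→34: 15 bp
  34→44: 10 bp
  44→54: 10 bp
  54→74: 20 bp
  74→81: 7 bp
  81→102: 21 bp
  102→110: 8 bp
  110→115: 5 bp
  115→125: 10 bp
  125→141: 16 bp
  141→149: 8 bp
  149→174: 25 bp
  174→4 (wrap): 189-174+4 = 19 bp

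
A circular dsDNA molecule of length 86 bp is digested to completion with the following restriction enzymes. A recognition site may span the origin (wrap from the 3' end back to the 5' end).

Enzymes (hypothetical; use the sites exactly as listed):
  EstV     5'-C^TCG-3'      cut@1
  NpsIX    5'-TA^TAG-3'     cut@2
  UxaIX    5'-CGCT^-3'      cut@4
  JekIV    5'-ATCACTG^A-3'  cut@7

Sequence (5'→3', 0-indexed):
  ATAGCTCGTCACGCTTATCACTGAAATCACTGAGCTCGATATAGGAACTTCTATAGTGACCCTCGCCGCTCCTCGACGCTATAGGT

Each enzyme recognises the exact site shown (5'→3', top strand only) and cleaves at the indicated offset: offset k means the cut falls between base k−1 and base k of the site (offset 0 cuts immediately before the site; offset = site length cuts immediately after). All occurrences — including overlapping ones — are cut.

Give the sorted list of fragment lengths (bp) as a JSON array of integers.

Site scan:
  EstV CTCG/1: at [4, 34, 61, 71] ⇒ [5, 35, 62, 72]
  NpsIX TATAG/2: at [39, 51, 79, 85] ⇒ [1, 41, 53, 81]
  UxaIX CGCT/4: at [11, 66, 76] ⇒ [15, 70, 80]
  JekIV ATCACTGA/7: at [16, 25] ⇒ [23, 32]

Pooled cuts: [1, 5, 15, 23, 32, 35, 41, 53, 62, 70, 72, 80, 81]

Fragments:
  1→5: 4 bp
  5→15: 10 bp
  15→23: 8 bp
  23→32: 9 bp
  32→35: 3 bp
  35→41: 6 bp
  41→53: 12 bp
  53→62: 9 bp
  62→70: 8 bp
  70→72: 2 bp
  72→80: 8 bp
  80→81: 1 bp
  81→1 (wrap): 86-81+1 = 6 bp

[1,2,3,4,6,6,8,8,8,9,9,10,12]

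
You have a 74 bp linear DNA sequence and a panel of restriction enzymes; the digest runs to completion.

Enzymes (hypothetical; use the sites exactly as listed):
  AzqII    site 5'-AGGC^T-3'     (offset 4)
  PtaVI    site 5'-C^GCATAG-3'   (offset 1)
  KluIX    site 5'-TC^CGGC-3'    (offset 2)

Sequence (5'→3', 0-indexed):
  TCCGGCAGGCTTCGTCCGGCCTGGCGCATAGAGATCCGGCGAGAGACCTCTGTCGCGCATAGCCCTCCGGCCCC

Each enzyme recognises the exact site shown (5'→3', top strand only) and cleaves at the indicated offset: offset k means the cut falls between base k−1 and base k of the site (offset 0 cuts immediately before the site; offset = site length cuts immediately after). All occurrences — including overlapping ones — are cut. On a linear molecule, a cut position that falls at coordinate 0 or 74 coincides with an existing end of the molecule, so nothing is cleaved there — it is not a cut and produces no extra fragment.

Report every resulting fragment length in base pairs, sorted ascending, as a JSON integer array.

[2,6,7,8,9,11,11,20]

Scan for sites:
  AzqII (AGGCT, off=4): starts [6] → cuts [10]
  PtaVI (CGCATAG, off=1): starts [24, 55] → cuts [25, 56]
  KluIX (TCCGGC, off=2): starts [0, 14, 34, 65] → cuts [2, 16, 36, 67]

Pooled cuts: [2, 10, 16, 25, 36, 56, 67]

Fragment lengths:
  [0,2): 2 bp
  [2,10): 8 bp
  [10,16): 6 bp
  [16,25): 9 bp
  [25,36): 11 bp
  [36,56): 20 bp
  [56,67): 11 bp
  [67,74): 7 bp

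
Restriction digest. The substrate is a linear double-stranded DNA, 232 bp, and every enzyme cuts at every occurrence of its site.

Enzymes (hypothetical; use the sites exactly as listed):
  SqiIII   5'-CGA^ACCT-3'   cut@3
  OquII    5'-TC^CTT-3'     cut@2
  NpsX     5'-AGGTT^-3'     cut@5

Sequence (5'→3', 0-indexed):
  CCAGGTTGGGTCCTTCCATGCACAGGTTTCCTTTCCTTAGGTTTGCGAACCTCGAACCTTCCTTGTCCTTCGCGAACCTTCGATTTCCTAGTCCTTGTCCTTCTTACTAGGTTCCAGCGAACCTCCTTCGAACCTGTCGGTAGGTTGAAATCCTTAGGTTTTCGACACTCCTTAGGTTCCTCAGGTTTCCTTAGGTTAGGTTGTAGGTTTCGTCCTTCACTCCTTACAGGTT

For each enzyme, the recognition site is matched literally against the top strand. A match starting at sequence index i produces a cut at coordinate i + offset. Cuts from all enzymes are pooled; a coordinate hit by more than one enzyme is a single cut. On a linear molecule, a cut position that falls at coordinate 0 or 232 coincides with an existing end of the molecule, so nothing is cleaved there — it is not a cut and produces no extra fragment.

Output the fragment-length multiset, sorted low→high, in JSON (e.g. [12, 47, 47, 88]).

Scan for sites:
  SqiIII CGAACCT/3: at [45, 52, 72, 117, 128] ⇒ [48, 55, 75, 120, 131]
  OquII TCCTT/2: at [10, 28, 33, 59, 65, 91, 97, 123, 150, 168, 187, 212, 220] ⇒ [12, 30, 35, 61, 67, 93, 99, 125, 152, 170, 189, 214, 222]
  NpsX AGGTT/5: at [2, 23, 38, 108, 141, 155, 173, 182, 192, 197, 204, 227] ⇒ [7, 28, 43, 113, 146, 160, 178, 187, 197, 202, 209] (position 232 is a terminus of the linear molecule — no cut)

All cut coordinates (distinct, sorted): [7, 12, 28, 30, 35, 43, 48, 55, 61, 67, 75, 93, 99, 113, 120, 125, 131, 146, 152, 160, 170, 178, 187, 189, 197, 202, 209, 214, 222]

Fragment lengths:
  [0,7): 7 bp
  [7,12): 5 bp
  [12,28): 16 bp
  [28,30): 2 bp
  [30,35): 5 bp
  [35,43): 8 bp
  [43,48): 5 bp
  [48,55): 7 bp
  [55,61): 6 bp
  [61,67): 6 bp
  [67,75): 8 bp
  [75,93): 18 bp
  [93,99): 6 bp
  [99,113): 14 bp
  [113,120): 7 bp
  [120,125): 5 bp
  [125,131): 6 bp
  [131,146): 15 bp
  [146,152): 6 bp
  [152,160): 8 bp
  [160,170): 10 bp
  [170,178): 8 bp
  [178,187): 9 bp
  [187,189): 2 bp
  [189,197): 8 bp
  [197,202): 5 bp
  [202,209): 7 bp
  [209,214): 5 bp
  [214,222): 8 bp
  [222,232): 10 bp

[2,2,5,5,5,5,5,5,6,6,6,6,6,7,7,7,7,8,8,8,8,8,8,9,10,10,14,15,16,18]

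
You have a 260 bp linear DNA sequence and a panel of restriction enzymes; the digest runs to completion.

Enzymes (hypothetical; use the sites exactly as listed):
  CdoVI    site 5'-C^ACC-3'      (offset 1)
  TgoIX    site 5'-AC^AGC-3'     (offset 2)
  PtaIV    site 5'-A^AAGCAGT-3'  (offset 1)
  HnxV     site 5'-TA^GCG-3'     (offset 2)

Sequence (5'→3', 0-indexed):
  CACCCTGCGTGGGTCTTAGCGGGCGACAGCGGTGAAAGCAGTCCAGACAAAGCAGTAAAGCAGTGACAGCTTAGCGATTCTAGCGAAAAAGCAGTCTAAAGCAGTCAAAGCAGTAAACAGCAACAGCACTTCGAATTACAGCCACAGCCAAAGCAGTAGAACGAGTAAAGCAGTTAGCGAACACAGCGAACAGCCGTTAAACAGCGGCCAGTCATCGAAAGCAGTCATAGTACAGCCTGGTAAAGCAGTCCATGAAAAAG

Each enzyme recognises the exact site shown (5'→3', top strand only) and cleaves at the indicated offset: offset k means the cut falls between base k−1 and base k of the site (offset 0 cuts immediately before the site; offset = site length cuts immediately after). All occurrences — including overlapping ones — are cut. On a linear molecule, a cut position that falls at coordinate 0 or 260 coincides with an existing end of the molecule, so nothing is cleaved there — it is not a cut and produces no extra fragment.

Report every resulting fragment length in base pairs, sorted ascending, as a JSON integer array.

Scan for sites:
  CdoVI CACC/1: at [0] ⇒ [1]
  TgoIX ACAGC/2: at [25, 65, 116, 122, 137, 143, 182, 189, 200, 231] ⇒ [27, 67, 118, 124, 139, 145, 184, 191, 202, 233]
  PtaIV AAAGCAGT/1: at [34, 48, 56, 87, 97, 106, 149, 166, 217, 241] ⇒ [35, 49, 57, 88, 98, 107, 150, 167, 218, 242]
  HnxV TAGCG/2: at [16, 71, 80, 174] ⇒ [18, 73, 82, 176]

All cut coordinates (distinct, sorted): [1, 18, 27, 35, 49, 57, 67, 73, 82, 88, 98, 107, 118, 124, 139, 145, 150, 167, 176, 184, 191, 202, 218, 233, 242]

Fragment lengths:
  [0,1): 1 bp
  [1,18): 17 bp
  [18,27): 9 bp
  [27,35): 8 bp
  [35,49): 14 bp
  [49,57): 8 bp
  [57,67): 10 bp
  [67,73): 6 bp
  [73,82): 9 bp
  [82,88): 6 bp
  [88,98): 10 bp
  [98,107): 9 bp
  [107,118): 11 bp
  [118,124): 6 bp
  [124,139): 15 bp
  [139,145): 6 bp
  [145,150): 5 bp
  [150,167): 17 bp
  [167,176): 9 bp
  [176,184): 8 bp
  [184,191): 7 bp
  [191,202): 11 bp
  [202,218): 16 bp
  [218,233): 15 bp
  [233,242): 9 bp
  [242,260): 18 bp

[1,5,6,6,6,6,7,8,8,8,9,9,9,9,9,10,10,11,11,14,15,15,16,17,17,18]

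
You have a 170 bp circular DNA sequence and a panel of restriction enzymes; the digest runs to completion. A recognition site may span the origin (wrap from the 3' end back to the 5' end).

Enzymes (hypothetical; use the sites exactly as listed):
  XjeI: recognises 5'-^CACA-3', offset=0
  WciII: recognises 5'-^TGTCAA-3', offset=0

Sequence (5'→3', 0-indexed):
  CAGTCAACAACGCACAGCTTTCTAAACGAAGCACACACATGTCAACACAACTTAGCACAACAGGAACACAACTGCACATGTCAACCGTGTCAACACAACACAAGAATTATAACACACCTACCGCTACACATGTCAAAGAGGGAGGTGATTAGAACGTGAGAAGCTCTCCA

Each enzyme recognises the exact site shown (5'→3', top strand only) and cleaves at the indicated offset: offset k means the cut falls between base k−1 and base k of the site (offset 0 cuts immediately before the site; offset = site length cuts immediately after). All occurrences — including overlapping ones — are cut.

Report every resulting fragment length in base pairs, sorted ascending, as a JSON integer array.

[2,2,4,4,4,5,6,6,8,9,10,11,14,14,14,19,38]

Scan for sites:
  XjeI (CACA, off=0): starts [12, 31, 33, 35, 45, 55, 66, 74, 93, 98, 112, 126, 168] → cuts [12, 31, 33, 35, 45, 55, 66, 74, 93, 98, 112, 126, 168]
  WciII (TGTCAA, off=0): starts [39, 78, 87, 130] → cuts [39, 78, 87, 130]

Pooled cuts: [12, 31, 33, 35, 39, 45, 55, 66, 74, 78, 87, 93, 98, 112, 126, 130, 168]

Fragment lengths:
  12→31: 19 bp
  31→33: 2 bp
  33→35: 2 bp
  35→39: 4 bp
  39→45: 6 bp
  45→55: 10 bp
  55→66: 11 bp
  66→74: 8 bp
  74→78: 4 bp
  78→87: 9 bp
  87→93: 6 bp
  93→98: 5 bp
  98→112: 14 bp
  112→126: 14 bp
  126→130: 4 bp
  130→168: 38 bp
  168→12 (wrap): 170-168+12 = 14 bp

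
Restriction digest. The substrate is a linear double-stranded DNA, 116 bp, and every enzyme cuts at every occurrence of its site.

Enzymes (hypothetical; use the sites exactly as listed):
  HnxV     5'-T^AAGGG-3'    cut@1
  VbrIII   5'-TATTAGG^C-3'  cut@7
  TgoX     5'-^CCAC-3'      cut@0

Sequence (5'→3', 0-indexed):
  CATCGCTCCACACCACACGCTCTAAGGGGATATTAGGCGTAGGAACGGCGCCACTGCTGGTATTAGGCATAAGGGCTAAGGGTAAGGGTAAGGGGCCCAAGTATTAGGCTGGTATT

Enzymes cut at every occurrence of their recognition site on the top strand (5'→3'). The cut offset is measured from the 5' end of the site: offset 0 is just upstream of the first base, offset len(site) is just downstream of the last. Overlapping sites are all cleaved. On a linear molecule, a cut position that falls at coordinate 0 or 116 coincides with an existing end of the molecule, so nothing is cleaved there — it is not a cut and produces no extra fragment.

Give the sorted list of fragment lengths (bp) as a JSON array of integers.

Site scan:
  HnxV (TAAGGG, off=1): starts [22, 69, 76, 82, 88] → cuts [23, 70, 77, 83, 89]
  VbrIII (TATTAGGC, off=7): starts [30, 60, 101] → cuts [37, 67, 108]
  TgoX (CCAC, off=0): starts [7, 12, 50] → cuts [7, 12, 50]

All cut coordinates (distinct, sorted): [7, 12, 23, 37, 50, 67, 70, 77, 83, 89, 108]

Fragment lengths:
  [0,7): 7 bp
  [7,12): 5 bp
  [12,23): 11 bp
  [23,37): 14 bp
  [37,50): 13 bp
  [50,67): 17 bp
  [67,70): 3 bp
  [70,77): 7 bp
  [77,83): 6 bp
  [83,89): 6 bp
  [89,108): 19 bp
  [108,116): 8 bp

[3,5,6,6,7,7,8,11,13,14,17,19]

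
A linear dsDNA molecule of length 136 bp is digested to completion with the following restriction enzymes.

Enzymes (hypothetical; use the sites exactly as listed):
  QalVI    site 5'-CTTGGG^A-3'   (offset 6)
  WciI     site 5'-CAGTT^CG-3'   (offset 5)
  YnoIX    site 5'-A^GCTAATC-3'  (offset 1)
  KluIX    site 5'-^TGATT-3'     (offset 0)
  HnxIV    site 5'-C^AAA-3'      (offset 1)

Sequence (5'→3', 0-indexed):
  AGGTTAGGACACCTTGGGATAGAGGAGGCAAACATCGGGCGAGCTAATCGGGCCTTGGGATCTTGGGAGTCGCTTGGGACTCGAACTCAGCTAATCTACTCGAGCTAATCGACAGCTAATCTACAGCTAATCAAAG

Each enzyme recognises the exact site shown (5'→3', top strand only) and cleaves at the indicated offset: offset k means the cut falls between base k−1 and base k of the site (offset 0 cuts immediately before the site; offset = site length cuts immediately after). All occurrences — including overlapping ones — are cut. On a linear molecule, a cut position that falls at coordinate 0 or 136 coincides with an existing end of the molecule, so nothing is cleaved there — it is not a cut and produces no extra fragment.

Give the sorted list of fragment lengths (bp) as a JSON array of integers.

[4,7,8,11,11,11,11,11,13,14,17,18]

Per-enzyme occurrences:
  QalVI (CTTGGGA, off=6): starts [12, 53, 61, 72] → cuts [18, 59, 67, 78]
  WciI (CAGTTCG, off=5): no sites
  YnoIX (AGCTAATC, off=1): starts [41, 88, 102, 113, 124] → cuts [42, 89, 103, 114, 125]
  KluIX (TGATT, off=0): no sites
  HnxIV (CAAA, off=1): starts [28, 131] → cuts [29, 132]

All cut coordinates (distinct, sorted): [18, 29, 42, 59, 67, 78, 89, 103, 114, 125, 132]

Fragment lengths:
  [0,18): 18 bp
  [18,29): 11 bp
  [29,42): 13 bp
  [42,59): 17 bp
  [59,67): 8 bp
  [67,78): 11 bp
  [78,89): 11 bp
  [89,103): 14 bp
  [103,114): 11 bp
  [114,125): 11 bp
  [125,132): 7 bp
  [132,136): 4 bp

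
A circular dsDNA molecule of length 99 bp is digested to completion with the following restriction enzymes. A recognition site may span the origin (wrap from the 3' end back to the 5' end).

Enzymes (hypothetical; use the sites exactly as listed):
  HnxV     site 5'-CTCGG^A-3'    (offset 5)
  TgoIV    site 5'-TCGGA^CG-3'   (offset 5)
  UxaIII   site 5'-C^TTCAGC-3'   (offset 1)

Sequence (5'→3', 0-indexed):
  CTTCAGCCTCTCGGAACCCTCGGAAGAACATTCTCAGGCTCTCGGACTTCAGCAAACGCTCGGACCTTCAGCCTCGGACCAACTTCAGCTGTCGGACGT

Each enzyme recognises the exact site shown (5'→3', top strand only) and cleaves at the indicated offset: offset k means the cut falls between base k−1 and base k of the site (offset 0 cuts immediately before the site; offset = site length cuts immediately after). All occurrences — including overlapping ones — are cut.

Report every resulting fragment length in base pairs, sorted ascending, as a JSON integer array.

[2,3,4,6,9,11,13,13,16,22]

Scan for sites:
  HnxV CTCGGA/5: at [9, 18, 40, 58, 72] ⇒ [14, 23, 45, 63, 77]
  TgoIV TCGGACG/5: at [91] ⇒ [96]
  UxaIII CTTCAGC/1: at [0, 46, 65, 82] ⇒ [1, 47, 66, 83]

All cut coordinates (distinct, sorted): [1, 14, 23, 45, 47, 63, 66, 77, 83, 96]

Fragments:
  1→14: 13 bp
  14→23: 9 bp
  23→45: 22 bp
  45→47: 2 bp
  47→63: 16 bp
  63→66: 3 bp
  66→77: 11 bp
  77→83: 6 bp
  83→96: 13 bp
  96→1 (wrap): 99-96+1 = 4 bp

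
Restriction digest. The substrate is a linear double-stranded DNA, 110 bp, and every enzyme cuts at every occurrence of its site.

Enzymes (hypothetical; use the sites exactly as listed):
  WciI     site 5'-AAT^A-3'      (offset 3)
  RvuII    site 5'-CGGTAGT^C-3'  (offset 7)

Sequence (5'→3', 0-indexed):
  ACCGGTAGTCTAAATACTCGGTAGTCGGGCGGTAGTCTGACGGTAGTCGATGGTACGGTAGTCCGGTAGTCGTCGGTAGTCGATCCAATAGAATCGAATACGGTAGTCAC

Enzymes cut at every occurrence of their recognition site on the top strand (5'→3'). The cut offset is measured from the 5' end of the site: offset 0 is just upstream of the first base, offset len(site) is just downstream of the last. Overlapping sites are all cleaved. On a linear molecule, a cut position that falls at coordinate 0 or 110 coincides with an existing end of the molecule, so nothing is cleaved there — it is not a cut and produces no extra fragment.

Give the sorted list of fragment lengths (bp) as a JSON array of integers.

Site scan:
  WciI AATA/3: at [12, 86, 96] ⇒ [15, 89, 99]
  RvuII CGGTAGTC/7: at [2, 18, 29, 40, 55, 63, 73, 100] ⇒ [9, 25, 36, 47, 62, 70, 80, 107]

Pooled cuts: [9, 15, 25, 36, 47, 62, 70, 80, 89, 99, 107]

Fragments:
  [0,9): 9 bp
  [9,15): 6 bp
  [15,25): 10 bp
  [25,36): 11 bp
  [36,47): 11 bp
  [47,62): 15 bp
  [62,70): 8 bp
  [70,80): 10 bp
  [80,89): 9 bp
  [89,99): 10 bp
  [99,107): 8 bp
  [107,110): 3 bp

[3,6,8,8,9,9,10,10,10,11,11,15]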